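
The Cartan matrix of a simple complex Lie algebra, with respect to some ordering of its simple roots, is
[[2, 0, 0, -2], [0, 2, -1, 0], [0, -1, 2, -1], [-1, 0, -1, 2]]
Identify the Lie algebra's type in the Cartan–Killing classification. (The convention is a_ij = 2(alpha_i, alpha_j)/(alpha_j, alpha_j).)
type C_4

The matrix has rank 4 with 2's on the diagonal. Reading the off-diagonal entries as Dynkin edges (a single edge where a_ij = a_ji = -1; a double or triple edge where a_ij * a_ji = 2 or 3), the diagram is a chain of 4 nodes with a double edge at one end; the terminal node there is the unique long simple root (C_4). One simple-root ordering that puts it in standard form is (alpha_2, alpha_3, alpha_4, alpha_1). So the algebra is type C_4, i.e. sp(8).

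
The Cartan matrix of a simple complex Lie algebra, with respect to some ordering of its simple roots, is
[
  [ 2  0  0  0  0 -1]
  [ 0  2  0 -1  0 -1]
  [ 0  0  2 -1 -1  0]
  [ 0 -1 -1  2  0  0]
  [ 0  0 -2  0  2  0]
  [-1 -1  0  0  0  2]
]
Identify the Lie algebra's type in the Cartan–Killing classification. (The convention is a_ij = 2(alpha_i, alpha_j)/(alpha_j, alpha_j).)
C_6

The matrix has rank 6 with 2's on the diagonal. Reading the off-diagonal entries as Dynkin edges (a single edge where a_ij = a_ji = -1; a double or triple edge where a_ij * a_ji = 2 or 3), the diagram is a chain of 6 nodes with a double edge at one end; the terminal node there is the unique long simple root (C_6). One simple-root ordering that puts it in standard form is (alpha_1, alpha_6, alpha_2, alpha_4, alpha_3, alpha_5). So the algebra is type C_6, i.e. sp(12).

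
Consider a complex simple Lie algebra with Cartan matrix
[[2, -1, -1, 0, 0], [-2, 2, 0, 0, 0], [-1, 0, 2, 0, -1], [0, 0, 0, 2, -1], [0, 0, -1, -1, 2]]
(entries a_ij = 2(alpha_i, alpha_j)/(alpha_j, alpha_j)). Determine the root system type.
The matrix has rank 5 with 2's on the diagonal. Reading the off-diagonal entries as Dynkin edges (a single edge where a_ij = a_ji = -1; a double or triple edge where a_ij * a_ji = 2 or 3), the diagram is a chain of 5 nodes with a double edge at one end; the terminal node there is the unique long simple root (C_5). One simple-root ordering that puts it in standard form is (alpha_4, alpha_5, alpha_3, alpha_1, alpha_2). So the algebra is type C_5, i.e. sp(10).

C_5 (sp(10))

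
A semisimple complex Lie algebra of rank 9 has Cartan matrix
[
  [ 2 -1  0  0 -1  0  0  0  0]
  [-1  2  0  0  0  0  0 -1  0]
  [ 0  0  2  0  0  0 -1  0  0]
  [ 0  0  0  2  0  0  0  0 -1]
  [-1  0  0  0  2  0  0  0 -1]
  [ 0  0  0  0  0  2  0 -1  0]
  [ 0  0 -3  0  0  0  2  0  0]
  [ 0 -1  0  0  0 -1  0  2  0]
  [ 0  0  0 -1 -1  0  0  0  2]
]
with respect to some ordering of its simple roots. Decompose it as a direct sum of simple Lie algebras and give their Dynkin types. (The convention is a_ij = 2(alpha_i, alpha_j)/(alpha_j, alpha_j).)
A_7 ⊕ G_2

The diagram associated to this matrix has two connected components: the simple roots {alpha_1, alpha_2, alpha_4, alpha_5, alpha_6, alpha_8, alpha_9} form a chain of 7 nodes with single edges (A_7), and {alpha_3, alpha_7} form two nodes joined by a triple edge (G_2). A semisimple Lie algebra decomposes uniquely as the direct sum of simple ideals, one per connected component of its Dynkin diagram, so g ≅ A_7 ⊕ G_2 (dimension 63 + 14 = 77).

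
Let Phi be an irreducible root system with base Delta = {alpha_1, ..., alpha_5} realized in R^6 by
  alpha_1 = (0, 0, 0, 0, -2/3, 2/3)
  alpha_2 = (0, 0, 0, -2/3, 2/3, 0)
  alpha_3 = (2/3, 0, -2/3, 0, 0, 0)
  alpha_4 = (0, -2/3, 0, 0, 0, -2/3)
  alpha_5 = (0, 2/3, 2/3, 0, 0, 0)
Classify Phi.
Compute the Cartan integers a_ij = 2(alpha_i, alpha_j)/(alpha_j, alpha_j); the resulting 5x5 Cartan matrix is
[[2, -1, 0, -1, 0], [-1, 2, 0, 0, 0], [0, 0, 2, 0, -1], [-1, 0, 0, 2, -1], [0, 0, -1, -1, 2]].
All simple roots have the same length, so the diagram is simply laced. The associated Dynkin diagram is a chain of 5 nodes with single edges (A_5), so the type is A_5 (the algebra sl(6)).

type A_5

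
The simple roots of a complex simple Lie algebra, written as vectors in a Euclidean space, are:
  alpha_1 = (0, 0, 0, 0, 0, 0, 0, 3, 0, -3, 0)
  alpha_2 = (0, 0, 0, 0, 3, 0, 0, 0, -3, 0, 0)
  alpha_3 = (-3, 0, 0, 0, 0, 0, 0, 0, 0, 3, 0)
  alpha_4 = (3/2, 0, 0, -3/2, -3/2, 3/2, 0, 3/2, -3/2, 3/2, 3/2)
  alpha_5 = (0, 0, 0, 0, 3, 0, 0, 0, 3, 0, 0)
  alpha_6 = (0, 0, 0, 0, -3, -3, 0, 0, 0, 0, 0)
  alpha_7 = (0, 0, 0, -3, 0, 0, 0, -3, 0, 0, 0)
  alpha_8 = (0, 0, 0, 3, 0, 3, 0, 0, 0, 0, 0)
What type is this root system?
E_8

Compute the Cartan integers a_ij = 2(alpha_i, alpha_j)/(alpha_j, alpha_j); the resulting 8x8 Cartan matrix is
[[2, 0, -1, 0, 0, 0, -1, 0], [0, 2, 0, 0, 0, -1, 0, 0], [-1, 0, 2, 0, 0, 0, 0, 0], [0, 0, 0, 2, -1, 0, 0, 0], [0, 0, 0, -1, 2, -1, 0, 0], [0, -1, 0, 0, -1, 2, 0, -1], [-1, 0, 0, 0, 0, 0, 2, -1], [0, 0, 0, 0, 0, -1, -1, 2]].
All simple roots have the same length, so the diagram is simply laced. The associated Dynkin diagram is a chain of 7 nodes with one extra node attached to the third node from one end (E_8), so the type is E_8.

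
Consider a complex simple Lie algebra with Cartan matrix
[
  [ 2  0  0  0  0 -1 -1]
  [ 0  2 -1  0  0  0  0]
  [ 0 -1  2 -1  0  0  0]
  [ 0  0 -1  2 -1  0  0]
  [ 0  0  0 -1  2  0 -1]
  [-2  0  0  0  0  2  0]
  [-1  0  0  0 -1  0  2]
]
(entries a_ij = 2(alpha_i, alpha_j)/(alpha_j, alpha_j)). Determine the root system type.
The matrix has rank 7 with 2's on the diagonal. Reading the off-diagonal entries as Dynkin edges (a single edge where a_ij = a_ji = -1; a double or triple edge where a_ij * a_ji = 2 or 3), the diagram is a chain of 7 nodes with a double edge at one end; the terminal node there is the unique long simple root (C_7). One simple-root ordering that puts it in standard form is (alpha_2, alpha_3, alpha_4, alpha_5, alpha_7, alpha_1, alpha_6). So the algebra is type C_7, i.e. sp(14).

C_7 (sp(14))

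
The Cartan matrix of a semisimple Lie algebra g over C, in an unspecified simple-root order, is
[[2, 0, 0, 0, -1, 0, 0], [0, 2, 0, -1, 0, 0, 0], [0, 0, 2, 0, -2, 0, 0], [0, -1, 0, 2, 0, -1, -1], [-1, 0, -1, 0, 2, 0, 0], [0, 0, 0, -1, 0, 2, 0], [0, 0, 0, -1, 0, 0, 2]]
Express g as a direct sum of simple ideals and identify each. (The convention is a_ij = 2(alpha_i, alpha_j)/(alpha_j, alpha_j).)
C_3 (sp(6)) ⊕ D_4 (so(8))

The diagram associated to this matrix has two connected components: the simple roots {alpha_1, alpha_3, alpha_5} form a chain of 3 nodes with a double edge at one end; the terminal node there is the unique long simple root (C_3), and {alpha_2, alpha_4, alpha_6, alpha_7} form a chain of 2 nodes with a fork of two nodes at one end (D_4). A semisimple Lie algebra decomposes uniquely as the direct sum of simple ideals, one per connected component of its Dynkin diagram, so g ≅ C_3 ⊕ D_4 (dimension 21 + 28 = 49).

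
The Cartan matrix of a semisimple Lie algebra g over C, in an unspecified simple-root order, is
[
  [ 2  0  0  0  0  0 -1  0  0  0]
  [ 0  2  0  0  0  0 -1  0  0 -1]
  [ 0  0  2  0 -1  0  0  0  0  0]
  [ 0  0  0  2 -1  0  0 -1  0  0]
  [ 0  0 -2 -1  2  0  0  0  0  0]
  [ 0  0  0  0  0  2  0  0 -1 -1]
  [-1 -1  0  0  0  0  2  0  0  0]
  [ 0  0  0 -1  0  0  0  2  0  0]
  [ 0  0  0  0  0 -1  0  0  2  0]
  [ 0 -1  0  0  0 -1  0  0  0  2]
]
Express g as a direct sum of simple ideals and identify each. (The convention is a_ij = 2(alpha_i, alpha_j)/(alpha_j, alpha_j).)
The diagram associated to this matrix has two connected components: the simple roots {alpha_1, alpha_2, alpha_6, alpha_7, alpha_9, alpha_10} form a chain of 6 nodes with single edges (A_6), and {alpha_3, alpha_4, alpha_5, alpha_8} form a chain of 4 nodes with a double edge at one end; the terminal node there is the unique short simple root (B_4). A semisimple Lie algebra decomposes uniquely as the direct sum of simple ideals, one per connected component of its Dynkin diagram, so g ≅ A_6 ⊕ B_4 (dimension 48 + 36 = 84).

A_6 ⊕ B_4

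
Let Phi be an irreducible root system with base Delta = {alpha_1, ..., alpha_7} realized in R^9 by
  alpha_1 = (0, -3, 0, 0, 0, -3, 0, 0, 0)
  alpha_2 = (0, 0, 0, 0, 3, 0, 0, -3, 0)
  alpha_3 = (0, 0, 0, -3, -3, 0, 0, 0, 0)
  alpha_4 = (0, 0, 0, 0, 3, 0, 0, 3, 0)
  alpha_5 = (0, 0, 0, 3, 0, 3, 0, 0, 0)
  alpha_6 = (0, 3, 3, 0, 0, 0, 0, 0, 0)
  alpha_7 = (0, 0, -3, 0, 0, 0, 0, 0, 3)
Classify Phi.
D_7 (so(14))

Compute the Cartan integers a_ij = 2(alpha_i, alpha_j)/(alpha_j, alpha_j); the resulting 7x7 Cartan matrix is
[[2, 0, 0, 0, -1, -1, 0], [0, 2, -1, 0, 0, 0, 0], [0, -1, 2, -1, -1, 0, 0], [0, 0, -1, 2, 0, 0, 0], [-1, 0, -1, 0, 2, 0, 0], [-1, 0, 0, 0, 0, 2, -1], [0, 0, 0, 0, 0, -1, 2]].
All simple roots have the same length, so the diagram is simply laced. The associated Dynkin diagram is a chain of 5 nodes with a fork of two nodes at one end (D_7), so the type is D_7 (the algebra so(14)).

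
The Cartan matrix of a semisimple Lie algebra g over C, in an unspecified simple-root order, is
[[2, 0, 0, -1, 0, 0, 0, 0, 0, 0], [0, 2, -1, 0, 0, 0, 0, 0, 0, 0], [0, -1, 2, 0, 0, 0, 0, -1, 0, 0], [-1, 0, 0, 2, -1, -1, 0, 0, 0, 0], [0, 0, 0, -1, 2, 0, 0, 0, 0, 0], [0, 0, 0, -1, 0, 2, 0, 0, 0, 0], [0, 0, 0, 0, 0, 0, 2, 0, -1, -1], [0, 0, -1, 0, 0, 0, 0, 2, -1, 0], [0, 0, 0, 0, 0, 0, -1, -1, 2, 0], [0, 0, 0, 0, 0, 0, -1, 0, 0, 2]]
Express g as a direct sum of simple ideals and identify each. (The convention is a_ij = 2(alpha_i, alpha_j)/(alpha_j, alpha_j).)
The diagram associated to this matrix has two connected components: the simple roots {alpha_2, alpha_3, alpha_7, alpha_8, alpha_9, alpha_10} form a chain of 6 nodes with single edges (A_6), and {alpha_1, alpha_4, alpha_5, alpha_6} form a chain of 2 nodes with a fork of two nodes at one end (D_4). A semisimple Lie algebra decomposes uniquely as the direct sum of simple ideals, one per connected component of its Dynkin diagram, so g ≅ A_6 ⊕ D_4 (dimension 48 + 28 = 76).

type A_6 + type D_4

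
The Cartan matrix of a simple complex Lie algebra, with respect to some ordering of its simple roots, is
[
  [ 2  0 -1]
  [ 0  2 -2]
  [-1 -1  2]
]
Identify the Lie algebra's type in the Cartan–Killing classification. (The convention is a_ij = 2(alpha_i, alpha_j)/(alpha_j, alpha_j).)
type C_3

The matrix has rank 3 with 2's on the diagonal. Reading the off-diagonal entries as Dynkin edges (a single edge where a_ij = a_ji = -1; a double or triple edge where a_ij * a_ji = 2 or 3), the diagram is a chain of 3 nodes with a double edge at one end; the terminal node there is the unique long simple root (C_3). One simple-root ordering that puts it in standard form is (alpha_1, alpha_3, alpha_2). So the algebra is type C_3, i.e. sp(6).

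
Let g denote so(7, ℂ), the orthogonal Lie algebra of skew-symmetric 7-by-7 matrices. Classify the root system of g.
This is so(7) with 7 odd, which has dimension 7(7-1)/2 = 21 and rank (7-1)/2 = 3. In the classification of classical Lie algebras, the orthogonal algebra so(2n+1) in an odd number of variables has type B_n; here n = 3, so the Dynkin diagram is a chain of 3 nodes with a double edge at one end; the terminal node there is the unique short simple root (B_3). Hence the type is B_3.

B3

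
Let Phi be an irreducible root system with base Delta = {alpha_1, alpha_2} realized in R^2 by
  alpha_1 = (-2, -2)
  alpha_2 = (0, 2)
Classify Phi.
Compute the Cartan integers a_ij = 2(alpha_i, alpha_j)/(alpha_j, alpha_j); the resulting 2x2 Cartan matrix is
[[2, -2], [-1, 2]].
The roots have two lengths (squared-length ratio 2:1); the short ones are alpha_{2}. The associated Dynkin diagram is a chain of 2 nodes with a double edge at one end; the terminal node there is the unique short simple root (B_2), so the type is B_2 (the algebra so(5)).

B2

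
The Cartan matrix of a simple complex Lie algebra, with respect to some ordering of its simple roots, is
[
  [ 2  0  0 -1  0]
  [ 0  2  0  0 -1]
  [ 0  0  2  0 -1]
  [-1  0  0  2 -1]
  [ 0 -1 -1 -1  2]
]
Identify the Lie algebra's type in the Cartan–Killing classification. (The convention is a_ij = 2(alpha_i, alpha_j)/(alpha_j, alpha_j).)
D_5

The matrix has rank 5 with 2's on the diagonal. Reading the off-diagonal entries as Dynkin edges (a single edge where a_ij = a_ji = -1; a double or triple edge where a_ij * a_ji = 2 or 3), the diagram is a chain of 3 nodes with a fork of two nodes at one end (D_5). One simple-root ordering that puts it in standard form is (alpha_1, alpha_4, alpha_5, alpha_3, alpha_2). So the algebra is type D_5, i.e. so(10).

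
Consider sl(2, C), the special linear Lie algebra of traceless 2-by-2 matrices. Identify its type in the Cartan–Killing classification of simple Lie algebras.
type A_1

This is sl(2), which has dimension 2^2 - 1 = 3 and rank 2 - 1 = 1 (a Cartan subalgebra is the diagonal traceless matrices). In the classification of classical Lie algebras, the special linear algebra sl(n+1) has type A_n; here n = 1, so the Dynkin diagram is a chain of 1 nodes with single edges (A_1). Hence the type is A_1.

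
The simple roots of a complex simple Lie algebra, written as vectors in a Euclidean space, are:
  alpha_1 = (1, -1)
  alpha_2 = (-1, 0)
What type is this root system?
Compute the Cartan integers a_ij = 2(alpha_i, alpha_j)/(alpha_j, alpha_j); the resulting 2x2 Cartan matrix is
[[2, -2], [-1, 2]].
The roots have two lengths (squared-length ratio 2:1); the short ones are alpha_{2}. The associated Dynkin diagram is a chain of 2 nodes with a double edge at one end; the terminal node there is the unique short simple root (B_2), so the type is B_2 (the algebra so(5)).

B_2 (so(5))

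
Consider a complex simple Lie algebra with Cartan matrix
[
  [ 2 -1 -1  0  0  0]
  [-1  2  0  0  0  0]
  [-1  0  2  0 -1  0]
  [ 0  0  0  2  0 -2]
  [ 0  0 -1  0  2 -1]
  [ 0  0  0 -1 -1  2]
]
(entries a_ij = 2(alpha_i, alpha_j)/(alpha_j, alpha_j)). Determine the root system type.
The matrix has rank 6 with 2's on the diagonal. Reading the off-diagonal entries as Dynkin edges (a single edge where a_ij = a_ji = -1; a double or triple edge where a_ij * a_ji = 2 or 3), the diagram is a chain of 6 nodes with a double edge at one end; the terminal node there is the unique long simple root (C_6). One simple-root ordering that puts it in standard form is (alpha_2, alpha_1, alpha_3, alpha_5, alpha_6, alpha_4). So the algebra is type C_6, i.e. sp(12).

C6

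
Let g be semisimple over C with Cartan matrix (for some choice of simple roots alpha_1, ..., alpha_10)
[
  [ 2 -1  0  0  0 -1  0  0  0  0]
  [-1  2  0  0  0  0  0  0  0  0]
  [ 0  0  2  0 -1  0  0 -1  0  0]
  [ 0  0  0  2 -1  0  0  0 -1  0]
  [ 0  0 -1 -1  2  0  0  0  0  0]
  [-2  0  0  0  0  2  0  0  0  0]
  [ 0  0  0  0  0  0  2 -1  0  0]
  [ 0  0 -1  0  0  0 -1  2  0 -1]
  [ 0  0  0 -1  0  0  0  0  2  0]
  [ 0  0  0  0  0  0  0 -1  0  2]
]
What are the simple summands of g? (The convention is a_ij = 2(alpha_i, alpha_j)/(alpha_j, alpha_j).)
C3 + D7

The diagram associated to this matrix has two connected components: the simple roots {alpha_1, alpha_2, alpha_6} form a chain of 3 nodes with a double edge at one end; the terminal node there is the unique long simple root (C_3), and {alpha_3, alpha_4, alpha_5, alpha_7, alpha_8, alpha_9, alpha_10} form a chain of 5 nodes with a fork of two nodes at one end (D_7). A semisimple Lie algebra decomposes uniquely as the direct sum of simple ideals, one per connected component of its Dynkin diagram, so g ≅ C_3 ⊕ D_7 (dimension 21 + 91 = 112).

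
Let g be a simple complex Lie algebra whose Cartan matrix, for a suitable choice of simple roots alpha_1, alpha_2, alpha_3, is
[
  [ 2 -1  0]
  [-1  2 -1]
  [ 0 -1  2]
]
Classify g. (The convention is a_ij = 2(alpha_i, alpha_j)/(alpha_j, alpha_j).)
type A_3

The matrix has rank 3 with 2's on the diagonal. Reading the off-diagonal entries as Dynkin edges (a single edge where a_ij = a_ji = -1; a double or triple edge where a_ij * a_ji = 2 or 3), the diagram is a chain of 3 nodes with single edges (A_3). One simple-root ordering that puts it in standard form is (alpha_1, alpha_2, alpha_3). So the algebra is type A_3, i.e. sl(4).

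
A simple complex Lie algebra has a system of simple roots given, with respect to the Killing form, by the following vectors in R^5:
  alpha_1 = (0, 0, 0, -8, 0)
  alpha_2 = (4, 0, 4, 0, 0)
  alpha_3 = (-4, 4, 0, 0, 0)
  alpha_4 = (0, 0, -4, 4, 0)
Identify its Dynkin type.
C_4 (sp(8))

Compute the Cartan integers a_ij = 2(alpha_i, alpha_j)/(alpha_j, alpha_j); the resulting 4x4 Cartan matrix is
[[2, 0, 0, -2], [0, 2, -1, -1], [0, -1, 2, 0], [-1, -1, 0, 2]].
The roots have two lengths (squared-length ratio 2:1); the short ones are alpha_{2,3,4}. The associated Dynkin diagram is a chain of 4 nodes with a double edge at one end; the terminal node there is the unique long simple root (C_4), so the type is C_4 (the algebra sp(8)).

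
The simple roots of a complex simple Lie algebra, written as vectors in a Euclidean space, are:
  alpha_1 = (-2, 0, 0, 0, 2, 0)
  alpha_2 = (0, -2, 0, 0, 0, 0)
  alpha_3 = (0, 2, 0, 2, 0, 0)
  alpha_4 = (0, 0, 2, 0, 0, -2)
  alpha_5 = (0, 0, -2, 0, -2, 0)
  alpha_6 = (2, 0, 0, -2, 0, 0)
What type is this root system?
B_6

Compute the Cartan integers a_ij = 2(alpha_i, alpha_j)/(alpha_j, alpha_j); the resulting 6x6 Cartan matrix is
[[2, 0, 0, 0, -1, -1], [0, 2, -1, 0, 0, 0], [0, -2, 2, 0, 0, -1], [0, 0, 0, 2, -1, 0], [-1, 0, 0, -1, 2, 0], [-1, 0, -1, 0, 0, 2]].
The roots have two lengths (squared-length ratio 2:1); the short ones are alpha_{2}. The associated Dynkin diagram is a chain of 6 nodes with a double edge at one end; the terminal node there is the unique short simple root (B_6), so the type is B_6 (the algebra so(13)).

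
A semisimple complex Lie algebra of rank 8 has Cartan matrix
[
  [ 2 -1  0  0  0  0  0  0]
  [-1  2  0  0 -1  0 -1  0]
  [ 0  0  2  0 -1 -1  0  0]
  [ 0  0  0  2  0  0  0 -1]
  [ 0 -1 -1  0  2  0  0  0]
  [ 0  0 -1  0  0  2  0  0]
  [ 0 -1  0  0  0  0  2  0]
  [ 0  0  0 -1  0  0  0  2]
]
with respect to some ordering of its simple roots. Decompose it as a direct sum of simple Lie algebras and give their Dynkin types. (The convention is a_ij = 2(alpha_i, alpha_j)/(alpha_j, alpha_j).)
The diagram associated to this matrix has two connected components: the simple roots {alpha_4, alpha_8} form a chain of 2 nodes with single edges (A_2), and {alpha_1, alpha_2, alpha_3, alpha_5, alpha_6, alpha_7} form a chain of 4 nodes with a fork of two nodes at one end (D_6). A semisimple Lie algebra decomposes uniquely as the direct sum of simple ideals, one per connected component of its Dynkin diagram, so g ≅ A_2 ⊕ D_6 (dimension 8 + 66 = 74).

type A_2 ⊕ type D_6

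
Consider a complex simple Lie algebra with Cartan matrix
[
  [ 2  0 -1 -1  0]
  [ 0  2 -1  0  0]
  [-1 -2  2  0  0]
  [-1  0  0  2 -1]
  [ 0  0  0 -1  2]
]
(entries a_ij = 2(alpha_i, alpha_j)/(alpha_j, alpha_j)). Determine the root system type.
The matrix has rank 5 with 2's on the diagonal. Reading the off-diagonal entries as Dynkin edges (a single edge where a_ij = a_ji = -1; a double or triple edge where a_ij * a_ji = 2 or 3), the diagram is a chain of 5 nodes with a double edge at one end; the terminal node there is the unique short simple root (B_5). One simple-root ordering that puts it in standard form is (alpha_5, alpha_4, alpha_1, alpha_3, alpha_2). So the algebra is type B_5, i.e. so(11).

B_5 (so(11))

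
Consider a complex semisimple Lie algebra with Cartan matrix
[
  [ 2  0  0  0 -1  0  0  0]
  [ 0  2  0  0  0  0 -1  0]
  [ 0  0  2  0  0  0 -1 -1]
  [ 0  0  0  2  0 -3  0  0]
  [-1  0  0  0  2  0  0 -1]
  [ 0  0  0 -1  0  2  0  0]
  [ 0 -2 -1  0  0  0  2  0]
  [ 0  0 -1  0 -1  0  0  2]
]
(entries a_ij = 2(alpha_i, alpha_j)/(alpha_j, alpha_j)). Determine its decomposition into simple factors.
B6 + G2

The diagram associated to this matrix has two connected components: the simple roots {alpha_1, alpha_2, alpha_3, alpha_5, alpha_7, alpha_8} form a chain of 6 nodes with a double edge at one end; the terminal node there is the unique short simple root (B_6), and {alpha_4, alpha_6} form two nodes joined by a triple edge (G_2). A semisimple Lie algebra decomposes uniquely as the direct sum of simple ideals, one per connected component of its Dynkin diagram, so g ≅ B_6 ⊕ G_2 (dimension 78 + 14 = 92).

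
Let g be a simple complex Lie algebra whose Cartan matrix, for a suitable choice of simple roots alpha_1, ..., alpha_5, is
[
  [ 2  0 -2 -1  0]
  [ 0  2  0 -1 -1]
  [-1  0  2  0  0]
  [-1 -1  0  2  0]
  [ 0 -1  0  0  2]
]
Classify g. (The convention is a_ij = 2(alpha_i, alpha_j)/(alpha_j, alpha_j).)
type B_5

The matrix has rank 5 with 2's on the diagonal. Reading the off-diagonal entries as Dynkin edges (a single edge where a_ij = a_ji = -1; a double or triple edge where a_ij * a_ji = 2 or 3), the diagram is a chain of 5 nodes with a double edge at one end; the terminal node there is the unique short simple root (B_5). One simple-root ordering that puts it in standard form is (alpha_5, alpha_2, alpha_4, alpha_1, alpha_3). So the algebra is type B_5, i.e. so(11).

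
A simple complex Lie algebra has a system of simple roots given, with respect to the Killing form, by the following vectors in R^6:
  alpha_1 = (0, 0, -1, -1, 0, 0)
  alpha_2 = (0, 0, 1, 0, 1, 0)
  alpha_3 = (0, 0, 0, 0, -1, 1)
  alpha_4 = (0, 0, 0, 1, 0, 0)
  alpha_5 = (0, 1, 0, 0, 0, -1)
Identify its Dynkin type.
Compute the Cartan integers a_ij = 2(alpha_i, alpha_j)/(alpha_j, alpha_j); the resulting 5x5 Cartan matrix is
[[2, -1, 0, -2, 0], [-1, 2, -1, 0, 0], [0, -1, 2, 0, -1], [-1, 0, 0, 2, 0], [0, 0, -1, 0, 2]].
The roots have two lengths (squared-length ratio 2:1); the short ones are alpha_{4}. The associated Dynkin diagram is a chain of 5 nodes with a double edge at one end; the terminal node there is the unique short simple root (B_5), so the type is B_5 (the algebra so(11)).

type B_5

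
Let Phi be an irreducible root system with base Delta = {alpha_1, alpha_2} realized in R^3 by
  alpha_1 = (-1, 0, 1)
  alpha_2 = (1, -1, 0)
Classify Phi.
Compute the Cartan integers a_ij = 2(alpha_i, alpha_j)/(alpha_j, alpha_j); the resulting 2x2 Cartan matrix is
[[2, -1], [-1, 2]].
All simple roots have the same length, so the diagram is simply laced. The associated Dynkin diagram is a chain of 2 nodes with single edges (A_2), so the type is A_2 (the algebra sl(3)).

A2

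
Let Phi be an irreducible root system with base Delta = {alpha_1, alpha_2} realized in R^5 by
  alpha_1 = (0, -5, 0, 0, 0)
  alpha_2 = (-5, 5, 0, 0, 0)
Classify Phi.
Compute the Cartan integers a_ij = 2(alpha_i, alpha_j)/(alpha_j, alpha_j); the resulting 2x2 Cartan matrix is
[[2, -1], [-2, 2]].
The roots have two lengths (squared-length ratio 2:1); the short ones are alpha_{1}. The associated Dynkin diagram is a chain of 2 nodes with a double edge at one end; the terminal node there is the unique short simple root (B_2), so the type is B_2 (the algebra so(5)).

B_2 (so(5))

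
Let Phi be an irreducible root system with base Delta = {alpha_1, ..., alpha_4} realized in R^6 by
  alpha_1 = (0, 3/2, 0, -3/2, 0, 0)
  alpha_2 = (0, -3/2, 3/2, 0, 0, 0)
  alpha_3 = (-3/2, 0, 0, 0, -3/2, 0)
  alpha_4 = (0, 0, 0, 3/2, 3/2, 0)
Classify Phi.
A4

Compute the Cartan integers a_ij = 2(alpha_i, alpha_j)/(alpha_j, alpha_j); the resulting 4x4 Cartan matrix is
[[2, -1, 0, -1], [-1, 2, 0, 0], [0, 0, 2, -1], [-1, 0, -1, 2]].
All simple roots have the same length, so the diagram is simply laced. The associated Dynkin diagram is a chain of 4 nodes with single edges (A_4), so the type is A_4 (the algebra sl(5)).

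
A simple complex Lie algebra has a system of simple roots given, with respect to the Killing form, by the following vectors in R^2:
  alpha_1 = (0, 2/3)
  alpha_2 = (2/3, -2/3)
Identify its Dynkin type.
Compute the Cartan integers a_ij = 2(alpha_i, alpha_j)/(alpha_j, alpha_j); the resulting 2x2 Cartan matrix is
[[2, -1], [-2, 2]].
The roots have two lengths (squared-length ratio 2:1); the short ones are alpha_{1}. The associated Dynkin diagram is a chain of 2 nodes with a double edge at one end; the terminal node there is the unique short simple root (B_2), so the type is B_2 (the algebra so(5)).

type B_2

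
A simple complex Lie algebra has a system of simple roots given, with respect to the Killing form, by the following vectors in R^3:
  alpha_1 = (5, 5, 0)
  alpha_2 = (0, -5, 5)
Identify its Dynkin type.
Compute the Cartan integers a_ij = 2(alpha_i, alpha_j)/(alpha_j, alpha_j); the resulting 2x2 Cartan matrix is
[[2, -1], [-1, 2]].
All simple roots have the same length, so the diagram is simply laced. The associated Dynkin diagram is a chain of 2 nodes with single edges (A_2), so the type is A_2 (the algebra sl(3)).

A_2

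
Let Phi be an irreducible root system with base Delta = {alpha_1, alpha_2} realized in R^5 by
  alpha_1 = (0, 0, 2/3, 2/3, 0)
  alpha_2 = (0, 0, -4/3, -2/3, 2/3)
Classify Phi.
G_2

Compute the Cartan integers a_ij = 2(alpha_i, alpha_j)/(alpha_j, alpha_j); the resulting 2x2 Cartan matrix is
[[2, -1], [-3, 2]].
The roots have two lengths (squared-length ratio 3:1); the short ones are alpha_{1}. The associated Dynkin diagram is two nodes joined by a triple edge (G_2), so the type is G_2.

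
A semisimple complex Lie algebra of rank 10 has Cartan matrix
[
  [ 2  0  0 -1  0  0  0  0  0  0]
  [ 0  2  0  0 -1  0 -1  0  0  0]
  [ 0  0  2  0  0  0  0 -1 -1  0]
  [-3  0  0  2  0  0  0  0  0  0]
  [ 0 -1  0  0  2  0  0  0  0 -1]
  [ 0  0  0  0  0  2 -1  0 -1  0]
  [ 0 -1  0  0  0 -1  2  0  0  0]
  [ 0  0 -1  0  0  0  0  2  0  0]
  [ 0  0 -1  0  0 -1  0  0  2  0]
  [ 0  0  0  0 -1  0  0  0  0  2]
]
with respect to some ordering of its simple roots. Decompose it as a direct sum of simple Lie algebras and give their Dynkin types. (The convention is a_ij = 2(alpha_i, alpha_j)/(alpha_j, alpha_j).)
The diagram associated to this matrix has two connected components: the simple roots {alpha_2, alpha_3, alpha_5, alpha_6, alpha_7, alpha_8, alpha_9, alpha_10} form a chain of 8 nodes with single edges (A_8), and {alpha_1, alpha_4} form two nodes joined by a triple edge (G_2). A semisimple Lie algebra decomposes uniquely as the direct sum of simple ideals, one per connected component of its Dynkin diagram, so g ≅ A_8 ⊕ G_2 (dimension 80 + 14 = 94).

A_8 (sl(9)) + G_2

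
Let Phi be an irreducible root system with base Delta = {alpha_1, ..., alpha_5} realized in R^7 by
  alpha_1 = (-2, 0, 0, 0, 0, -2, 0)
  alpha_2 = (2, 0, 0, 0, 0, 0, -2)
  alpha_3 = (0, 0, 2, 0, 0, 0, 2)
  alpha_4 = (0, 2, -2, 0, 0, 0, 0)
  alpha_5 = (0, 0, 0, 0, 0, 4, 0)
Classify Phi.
C5

Compute the Cartan integers a_ij = 2(alpha_i, alpha_j)/(alpha_j, alpha_j); the resulting 5x5 Cartan matrix is
[[2, -1, 0, 0, -1], [-1, 2, -1, 0, 0], [0, -1, 2, -1, 0], [0, 0, -1, 2, 0], [-2, 0, 0, 0, 2]].
The roots have two lengths (squared-length ratio 2:1); the short ones are alpha_{1,2,3,4}. The associated Dynkin diagram is a chain of 5 nodes with a double edge at one end; the terminal node there is the unique long simple root (C_5), so the type is C_5 (the algebra sp(10)).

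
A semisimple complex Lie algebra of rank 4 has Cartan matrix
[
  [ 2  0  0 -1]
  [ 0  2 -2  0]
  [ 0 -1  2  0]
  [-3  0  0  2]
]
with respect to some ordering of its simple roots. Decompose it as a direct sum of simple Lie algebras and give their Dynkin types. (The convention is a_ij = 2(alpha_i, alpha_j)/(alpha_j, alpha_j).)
The diagram associated to this matrix has two connected components: the simple roots {alpha_2, alpha_3} form a chain of 2 nodes with a double edge at one end; the terminal node there is the unique short simple root (B_2), and {alpha_1, alpha_4} form two nodes joined by a triple edge (G_2). A semisimple Lie algebra decomposes uniquely as the direct sum of simple ideals, one per connected component of its Dynkin diagram, so g ≅ B_2 ⊕ G_2 (dimension 10 + 14 = 24).

B_2 + G_2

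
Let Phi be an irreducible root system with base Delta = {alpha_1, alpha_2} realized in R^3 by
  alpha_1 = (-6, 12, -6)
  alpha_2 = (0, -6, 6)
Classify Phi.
type G_2

Compute the Cartan integers a_ij = 2(alpha_i, alpha_j)/(alpha_j, alpha_j); the resulting 2x2 Cartan matrix is
[[2, -3], [-1, 2]].
The roots have two lengths (squared-length ratio 3:1); the short ones are alpha_{2}. The associated Dynkin diagram is two nodes joined by a triple edge (G_2), so the type is G_2.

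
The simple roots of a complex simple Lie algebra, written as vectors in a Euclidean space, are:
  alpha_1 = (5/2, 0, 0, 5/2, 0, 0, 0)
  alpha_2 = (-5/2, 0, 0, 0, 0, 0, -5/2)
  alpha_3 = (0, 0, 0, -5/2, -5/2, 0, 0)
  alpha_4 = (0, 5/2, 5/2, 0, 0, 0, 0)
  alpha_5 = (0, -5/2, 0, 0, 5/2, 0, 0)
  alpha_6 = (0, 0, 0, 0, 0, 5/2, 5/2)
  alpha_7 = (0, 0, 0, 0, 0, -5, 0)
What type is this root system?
Compute the Cartan integers a_ij = 2(alpha_i, alpha_j)/(alpha_j, alpha_j); the resulting 7x7 Cartan matrix is
[[2, -1, -1, 0, 0, 0, 0], [-1, 2, 0, 0, 0, -1, 0], [-1, 0, 2, 0, -1, 0, 0], [0, 0, 0, 2, -1, 0, 0], [0, 0, -1, -1, 2, 0, 0], [0, -1, 0, 0, 0, 2, -1], [0, 0, 0, 0, 0, -2, 2]].
The roots have two lengths (squared-length ratio 2:1); the short ones are alpha_{1,2,3,4,5,6}. The associated Dynkin diagram is a chain of 7 nodes with a double edge at one end; the terminal node there is the unique long simple root (C_7), so the type is C_7 (the algebra sp(14)).

C_7 (sp(14))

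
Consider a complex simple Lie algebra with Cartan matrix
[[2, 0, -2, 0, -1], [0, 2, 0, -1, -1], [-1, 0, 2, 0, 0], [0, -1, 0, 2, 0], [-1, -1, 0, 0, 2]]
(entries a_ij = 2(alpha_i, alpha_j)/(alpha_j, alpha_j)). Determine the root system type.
The matrix has rank 5 with 2's on the diagonal. Reading the off-diagonal entries as Dynkin edges (a single edge where a_ij = a_ji = -1; a double or triple edge where a_ij * a_ji = 2 or 3), the diagram is a chain of 5 nodes with a double edge at one end; the terminal node there is the unique short simple root (B_5). One simple-root ordering that puts it in standard form is (alpha_4, alpha_2, alpha_5, alpha_1, alpha_3). So the algebra is type B_5, i.e. so(11).

B_5 (so(11))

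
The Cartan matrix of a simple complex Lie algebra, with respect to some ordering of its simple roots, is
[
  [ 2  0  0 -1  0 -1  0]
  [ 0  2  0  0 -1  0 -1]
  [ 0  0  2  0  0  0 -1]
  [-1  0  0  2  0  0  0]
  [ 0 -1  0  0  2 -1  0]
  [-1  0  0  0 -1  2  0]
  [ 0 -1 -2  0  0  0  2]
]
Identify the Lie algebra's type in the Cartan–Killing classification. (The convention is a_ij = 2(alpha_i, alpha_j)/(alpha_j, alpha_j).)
B_7 (so(15))

The matrix has rank 7 with 2's on the diagonal. Reading the off-diagonal entries as Dynkin edges (a single edge where a_ij = a_ji = -1; a double or triple edge where a_ij * a_ji = 2 or 3), the diagram is a chain of 7 nodes with a double edge at one end; the terminal node there is the unique short simple root (B_7). One simple-root ordering that puts it in standard form is (alpha_4, alpha_1, alpha_6, alpha_5, alpha_2, alpha_7, alpha_3). So the algebra is type B_7, i.e. so(15).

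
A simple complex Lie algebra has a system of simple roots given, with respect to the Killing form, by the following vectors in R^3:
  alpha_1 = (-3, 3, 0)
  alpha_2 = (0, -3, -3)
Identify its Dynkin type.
A_2 (sl(3))

Compute the Cartan integers a_ij = 2(alpha_i, alpha_j)/(alpha_j, alpha_j); the resulting 2x2 Cartan matrix is
[[2, -1], [-1, 2]].
All simple roots have the same length, so the diagram is simply laced. The associated Dynkin diagram is a chain of 2 nodes with single edges (A_2), so the type is A_2 (the algebra sl(3)).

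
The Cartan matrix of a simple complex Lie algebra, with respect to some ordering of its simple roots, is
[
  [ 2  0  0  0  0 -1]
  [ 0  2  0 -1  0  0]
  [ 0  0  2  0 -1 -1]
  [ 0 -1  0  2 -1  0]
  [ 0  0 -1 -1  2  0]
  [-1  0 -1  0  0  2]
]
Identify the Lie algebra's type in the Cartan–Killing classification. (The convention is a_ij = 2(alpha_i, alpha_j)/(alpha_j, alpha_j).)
The matrix has rank 6 with 2's on the diagonal. Reading the off-diagonal entries as Dynkin edges (a single edge where a_ij = a_ji = -1; a double or triple edge where a_ij * a_ji = 2 or 3), the diagram is a chain of 6 nodes with single edges (A_6). One simple-root ordering that puts it in standard form is (alpha_1, alpha_6, alpha_3, alpha_5, alpha_4, alpha_2). So the algebra is type A_6, i.e. sl(7).

A_6 (sl(7))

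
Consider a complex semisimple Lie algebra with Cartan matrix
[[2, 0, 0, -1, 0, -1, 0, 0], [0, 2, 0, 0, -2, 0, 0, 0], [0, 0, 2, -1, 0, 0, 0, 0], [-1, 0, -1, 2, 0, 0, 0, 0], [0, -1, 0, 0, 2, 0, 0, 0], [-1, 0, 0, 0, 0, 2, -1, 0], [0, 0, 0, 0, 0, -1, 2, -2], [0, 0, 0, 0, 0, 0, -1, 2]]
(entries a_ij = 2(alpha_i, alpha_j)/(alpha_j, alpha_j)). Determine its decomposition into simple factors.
The diagram associated to this matrix has two connected components: the simple roots {alpha_2, alpha_5} form a chain of 2 nodes with a double edge at one end; the terminal node there is the unique short simple root (B_2), and {alpha_1, alpha_3, alpha_4, alpha_6, alpha_7, alpha_8} form a chain of 6 nodes with a double edge at one end; the terminal node there is the unique short simple root (B_6). A semisimple Lie algebra decomposes uniquely as the direct sum of simple ideals, one per connected component of its Dynkin diagram, so g ≅ B_2 ⊕ B_6 (dimension 10 + 78 = 88).

B_2 (so(5)) ⊕ B_6 (so(13))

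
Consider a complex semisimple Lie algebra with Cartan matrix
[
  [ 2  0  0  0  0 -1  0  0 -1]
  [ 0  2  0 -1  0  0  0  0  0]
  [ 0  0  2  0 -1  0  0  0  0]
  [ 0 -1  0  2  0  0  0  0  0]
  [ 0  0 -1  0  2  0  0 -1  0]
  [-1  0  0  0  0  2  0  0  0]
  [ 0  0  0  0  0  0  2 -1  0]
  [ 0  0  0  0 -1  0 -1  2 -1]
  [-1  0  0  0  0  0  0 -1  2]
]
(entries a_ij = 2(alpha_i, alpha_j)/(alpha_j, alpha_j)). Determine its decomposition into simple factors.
A2 ⊕ E7

The diagram associated to this matrix has two connected components: the simple roots {alpha_2, alpha_4} form a chain of 2 nodes with single edges (A_2), and {alpha_1, alpha_3, alpha_5, alpha_6, alpha_7, alpha_8, alpha_9} form a chain of 6 nodes with one extra node attached to the third node from one end (E_7). A semisimple Lie algebra decomposes uniquely as the direct sum of simple ideals, one per connected component of its Dynkin diagram, so g ≅ A_2 ⊕ E_7 (dimension 8 + 133 = 141).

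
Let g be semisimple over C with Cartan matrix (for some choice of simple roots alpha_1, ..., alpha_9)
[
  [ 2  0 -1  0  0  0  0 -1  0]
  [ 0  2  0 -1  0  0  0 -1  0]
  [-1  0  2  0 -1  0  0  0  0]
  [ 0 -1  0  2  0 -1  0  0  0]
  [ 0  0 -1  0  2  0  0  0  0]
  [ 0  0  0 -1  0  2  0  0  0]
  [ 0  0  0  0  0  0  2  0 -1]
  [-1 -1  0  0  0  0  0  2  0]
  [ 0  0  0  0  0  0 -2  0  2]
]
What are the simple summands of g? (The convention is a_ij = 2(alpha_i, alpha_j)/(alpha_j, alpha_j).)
A7 ⊕ B2

The diagram associated to this matrix has two connected components: the simple roots {alpha_1, alpha_2, alpha_3, alpha_4, alpha_5, alpha_6, alpha_8} form a chain of 7 nodes with single edges (A_7), and {alpha_7, alpha_9} form a chain of 2 nodes with a double edge at one end; the terminal node there is the unique short simple root (B_2). A semisimple Lie algebra decomposes uniquely as the direct sum of simple ideals, one per connected component of its Dynkin diagram, so g ≅ A_7 ⊕ B_2 (dimension 63 + 10 = 73).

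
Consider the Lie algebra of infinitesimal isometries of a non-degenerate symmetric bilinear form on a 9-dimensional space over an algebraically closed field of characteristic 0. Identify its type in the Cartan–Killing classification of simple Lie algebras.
This is so(9) with 9 odd, which has dimension 9(9-1)/2 = 36 and rank (9-1)/2 = 4. In the classification of classical Lie algebras, the orthogonal algebra so(2n+1) in an odd number of variables has type B_n; here n = 4, so the Dynkin diagram is a chain of 4 nodes with a double edge at one end; the terminal node there is the unique short simple root (B_4). Hence the type is B_4.

B_4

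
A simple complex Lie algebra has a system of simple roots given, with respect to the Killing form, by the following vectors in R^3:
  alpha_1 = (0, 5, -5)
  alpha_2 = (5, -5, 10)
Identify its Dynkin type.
Compute the Cartan integers a_ij = 2(alpha_i, alpha_j)/(alpha_j, alpha_j); the resulting 2x2 Cartan matrix is
[[2, -1], [-3, 2]].
The roots have two lengths (squared-length ratio 3:1); the short ones are alpha_{1}. The associated Dynkin diagram is two nodes joined by a triple edge (G_2), so the type is G_2.

G_2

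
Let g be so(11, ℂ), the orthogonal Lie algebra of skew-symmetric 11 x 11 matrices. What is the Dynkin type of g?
type B_5

This is so(11) with 11 odd, which has dimension 11(11-1)/2 = 55 and rank (11-1)/2 = 5. In the classification of classical Lie algebras, the orthogonal algebra so(2n+1) in an odd number of variables has type B_n; here n = 5, so the Dynkin diagram is a chain of 5 nodes with a double edge at one end; the terminal node there is the unique short simple root (B_5). Hence the type is B_5.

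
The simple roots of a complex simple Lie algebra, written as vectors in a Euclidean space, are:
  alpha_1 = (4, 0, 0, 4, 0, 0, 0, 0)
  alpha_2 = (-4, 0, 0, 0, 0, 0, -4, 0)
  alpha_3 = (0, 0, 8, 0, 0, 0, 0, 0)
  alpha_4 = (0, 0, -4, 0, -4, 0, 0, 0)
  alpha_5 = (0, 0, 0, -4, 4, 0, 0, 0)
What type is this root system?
C_5

Compute the Cartan integers a_ij = 2(alpha_i, alpha_j)/(alpha_j, alpha_j); the resulting 5x5 Cartan matrix is
[[2, -1, 0, 0, -1], [-1, 2, 0, 0, 0], [0, 0, 2, -2, 0], [0, 0, -1, 2, -1], [-1, 0, 0, -1, 2]].
The roots have two lengths (squared-length ratio 2:1); the short ones are alpha_{1,2,4,5}. The associated Dynkin diagram is a chain of 5 nodes with a double edge at one end; the terminal node there is the unique long simple root (C_5), so the type is C_5 (the algebra sp(10)).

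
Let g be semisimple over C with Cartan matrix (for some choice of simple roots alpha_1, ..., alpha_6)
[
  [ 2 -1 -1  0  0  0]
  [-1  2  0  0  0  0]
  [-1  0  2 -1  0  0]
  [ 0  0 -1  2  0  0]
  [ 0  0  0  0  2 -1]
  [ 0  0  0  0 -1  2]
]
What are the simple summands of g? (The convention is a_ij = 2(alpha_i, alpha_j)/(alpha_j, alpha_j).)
The diagram associated to this matrix has two connected components: the simple roots {alpha_5, alpha_6} form a chain of 2 nodes with single edges (A_2), and {alpha_1, alpha_2, alpha_3, alpha_4} form a chain of 4 nodes with single edges (A_4). A semisimple Lie algebra decomposes uniquely as the direct sum of simple ideals, one per connected component of its Dynkin diagram, so g ≅ A_2 ⊕ A_4 (dimension 8 + 24 = 32).

A_2 (sl(3)) ⊕ A_4 (sl(5))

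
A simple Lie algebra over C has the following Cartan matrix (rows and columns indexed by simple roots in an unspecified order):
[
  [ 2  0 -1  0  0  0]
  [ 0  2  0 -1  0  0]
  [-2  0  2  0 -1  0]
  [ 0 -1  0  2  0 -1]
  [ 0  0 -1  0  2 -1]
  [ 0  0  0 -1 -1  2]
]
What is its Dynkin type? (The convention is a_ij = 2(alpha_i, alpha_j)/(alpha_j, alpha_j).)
type B_6

The matrix has rank 6 with 2's on the diagonal. Reading the off-diagonal entries as Dynkin edges (a single edge where a_ij = a_ji = -1; a double or triple edge where a_ij * a_ji = 2 or 3), the diagram is a chain of 6 nodes with a double edge at one end; the terminal node there is the unique short simple root (B_6). One simple-root ordering that puts it in standard form is (alpha_2, alpha_4, alpha_6, alpha_5, alpha_3, alpha_1). So the algebra is type B_6, i.e. so(13).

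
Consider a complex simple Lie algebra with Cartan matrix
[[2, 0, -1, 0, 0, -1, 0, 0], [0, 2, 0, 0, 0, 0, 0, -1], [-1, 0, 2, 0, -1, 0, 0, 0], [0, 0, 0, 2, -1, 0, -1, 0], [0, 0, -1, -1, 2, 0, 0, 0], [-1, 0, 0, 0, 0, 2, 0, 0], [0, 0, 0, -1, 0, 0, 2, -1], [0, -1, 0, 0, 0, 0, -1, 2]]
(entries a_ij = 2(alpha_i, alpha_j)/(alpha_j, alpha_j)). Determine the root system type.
A8

The matrix has rank 8 with 2's on the diagonal. Reading the off-diagonal entries as Dynkin edges (a single edge where a_ij = a_ji = -1; a double or triple edge where a_ij * a_ji = 2 or 3), the diagram is a chain of 8 nodes with single edges (A_8). One simple-root ordering that puts it in standard form is (alpha_2, alpha_8, alpha_7, alpha_4, alpha_5, alpha_3, alpha_1, alpha_6). So the algebra is type A_8, i.e. sl(9).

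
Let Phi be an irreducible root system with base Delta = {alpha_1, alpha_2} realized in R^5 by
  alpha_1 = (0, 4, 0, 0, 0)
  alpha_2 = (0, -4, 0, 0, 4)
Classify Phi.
Compute the Cartan integers a_ij = 2(alpha_i, alpha_j)/(alpha_j, alpha_j); the resulting 2x2 Cartan matrix is
[[2, -1], [-2, 2]].
The roots have two lengths (squared-length ratio 2:1); the short ones are alpha_{1}. The associated Dynkin diagram is a chain of 2 nodes with a double edge at one end; the terminal node there is the unique short simple root (B_2), so the type is B_2 (the algebra so(5)).

B_2 (so(5))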